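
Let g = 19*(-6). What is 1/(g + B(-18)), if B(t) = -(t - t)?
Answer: -1/114 ≈ -0.0087719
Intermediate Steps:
g = -114
B(t) = 0 (B(t) = -1*0 = 0)
1/(g + B(-18)) = 1/(-114 + 0) = 1/(-114) = -1/114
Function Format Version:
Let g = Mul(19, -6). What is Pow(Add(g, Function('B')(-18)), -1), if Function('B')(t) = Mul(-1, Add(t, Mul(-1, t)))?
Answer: Rational(-1, 114) ≈ -0.0087719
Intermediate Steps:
g = -114
Function('B')(t) = 0 (Function('B')(t) = Mul(-1, 0) = 0)
Pow(Add(g, Function('B')(-18)), -1) = Pow(Add(-114, 0), -1) = Pow(-114, -1) = Rational(-1, 114)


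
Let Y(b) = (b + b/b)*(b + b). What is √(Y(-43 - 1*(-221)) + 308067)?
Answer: √371791 ≈ 609.75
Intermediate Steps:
Y(b) = 2*b*(1 + b) (Y(b) = (b + 1)*(2*b) = (1 + b)*(2*b) = 2*b*(1 + b))
√(Y(-43 - 1*(-221)) + 308067) = √(2*(-43 - 1*(-221))*(1 + (-43 - 1*(-221))) + 308067) = √(2*(-43 + 221)*(1 + (-43 + 221)) + 308067) = √(2*178*(1 + 178) + 308067) = √(2*178*179 + 308067) = √(63724 + 308067) = √371791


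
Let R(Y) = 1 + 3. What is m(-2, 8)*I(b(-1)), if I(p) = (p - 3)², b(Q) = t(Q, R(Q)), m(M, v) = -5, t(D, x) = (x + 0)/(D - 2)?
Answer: -845/9 ≈ -93.889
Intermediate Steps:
R(Y) = 4
t(D, x) = x/(-2 + D)
b(Q) = 4/(-2 + Q)
I(p) = (-3 + p)²
m(-2, 8)*I(b(-1)) = -5*(-3 + 4/(-2 - 1))² = -5*(-3 + 4/(-3))² = -5*(-3 + 4*(-⅓))² = -5*(-3 - 4/3)² = -5*(-13/3)² = -5*169/9 = -845/9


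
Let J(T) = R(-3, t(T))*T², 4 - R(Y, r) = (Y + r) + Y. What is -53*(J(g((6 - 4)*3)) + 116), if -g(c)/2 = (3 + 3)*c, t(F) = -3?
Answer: -3577924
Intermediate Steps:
R(Y, r) = 4 - r - 2*Y (R(Y, r) = 4 - ((Y + r) + Y) = 4 - (r + 2*Y) = 4 + (-r - 2*Y) = 4 - r - 2*Y)
g(c) = -12*c (g(c) = -2*(3 + 3)*c = -12*c)
J(T) = 13*T² (J(T) = (4 - 1*(-3) - 2*(-3))*T² = (4 + 3 + 6)*T² = 13*T²)
-53*(J(g((6 - 4)*3)) + 116) = -53*(13*(-12*(6 - 4)*3)² + 116) = -53*(13*(-24*3)² + 116) = -53*(13*(-12*6)² + 116) = -53*(13*(-72)² + 116) = -53*(13*5184 + 116) = -53*(67392 + 116) = -53*67508 = -3577924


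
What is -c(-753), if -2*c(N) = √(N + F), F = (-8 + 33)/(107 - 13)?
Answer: I*√6651158/188 ≈ 13.718*I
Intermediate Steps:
F = 25/94 ≈ 0.26596
c(N) = -√(25/94 + N)/2 (c(N) = -√(N + 25/94)/2 = -√(25/94 + N)/2)
-c(-753) = -(-1)*√(2350 + 8836*(-753))/188 = -(-1)*√(2350 - 6653508)/188 = -(-1)*√(-6651158)/188 = -(-1)*I*√6651158/188 = I*√6651158/188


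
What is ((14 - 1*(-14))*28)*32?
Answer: 25088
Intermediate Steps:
((14 - 1*(-14))*28)*32 = ((14 + 14)*28)*32 = (28*28)*32 = 784*32 = 25088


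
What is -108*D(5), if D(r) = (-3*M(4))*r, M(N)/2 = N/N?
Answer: 3240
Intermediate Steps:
M(N) = 2 (M(N) = 2*(N/N) = 2*1 = 2)
D(r) = -6*r (D(r) = (-3*2)*r = -6*r)
-108*D(5) = -(-648)*5 = -108*(-30) = 3240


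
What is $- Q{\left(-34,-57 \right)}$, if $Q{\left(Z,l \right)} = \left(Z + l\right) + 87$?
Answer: $4$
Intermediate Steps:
$Q{\left(Z,l \right)} = 87 + Z + l$
$- Q{\left(-34,-57 \right)} = - (87 - 34 - 57) = \left(-1\right) \left(-4\right) = 4$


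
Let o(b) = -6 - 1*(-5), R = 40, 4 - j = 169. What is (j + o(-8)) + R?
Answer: -126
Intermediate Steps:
j = -165 (j = 4 - 1*169 = 4 - 169 = -165)
o(b) = -1 (o(b) = -6 + 5 = -1)
(j + o(-8)) + R = (-165 - 1) + 40 = -166 + 40 = -126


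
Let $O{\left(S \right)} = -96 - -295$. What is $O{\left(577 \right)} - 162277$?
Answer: $-162078$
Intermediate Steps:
$O{\left(S \right)} = 199$ ($O{\left(S \right)} = -96 + 295 = 199$)
$O{\left(577 \right)} - 162277 = 199 - 162277 = -162078$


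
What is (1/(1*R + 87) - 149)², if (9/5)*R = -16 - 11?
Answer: 115068529/5184 ≈ 22197.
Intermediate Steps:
R = -15 (R = 5*(-16 - 11)/9 = (5/9)*(-27) = -15)
(1/(1*R + 87) - 149)² = (1/(1*(-15) + 87) - 149)² = (1/(-15 + 87) - 149)² = (1/72 - 149)² = (-10727/72)² = 115068529/5184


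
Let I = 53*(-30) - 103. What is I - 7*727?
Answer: -6782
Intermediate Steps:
I = -1693 (I = -1590 - 103 = -1693)
I - 7*727 = -1693 - 7*727 = -1693 - 5089 = -6782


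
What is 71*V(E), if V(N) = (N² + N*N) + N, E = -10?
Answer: 13490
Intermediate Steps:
V(N) = N + 2*N² (V(N) = (N² + N²) + N = 2*N² + N = N + 2*N²)
71*V(E) = 71*(-10*(1 + 2*(-10))) = 71*(-10*(1 - 20)) = 71*(-10*(-19)) = 71*190 = 13490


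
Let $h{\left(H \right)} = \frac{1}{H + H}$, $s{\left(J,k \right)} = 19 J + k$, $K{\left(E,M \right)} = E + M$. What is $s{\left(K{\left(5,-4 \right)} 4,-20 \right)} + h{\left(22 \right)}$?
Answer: $\frac{2465}{44} \approx 56.023$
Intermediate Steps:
$s{\left(J,k \right)} = k + 19 J$
$h{\left(H \right)} = \frac{1}{2 H}$
$s{\left(K{\left(5,-4 \right)} 4,-20 \right)} + h{\left(22 \right)} = \left(-20 + 19 \left(5 - 4\right) 4\right) + \frac{1}{2 \cdot 22} = \left(-20 + 19 \cdot 1 \cdot 4\right) + \frac{1}{2} \cdot \frac{1}{22} = \left(-20 + 19 \cdot 4\right) + \frac{1}{44} = \left(-20 + 76\right) + \frac{1}{44} = 56 + \frac{1}{44} = \frac{2465}{44}$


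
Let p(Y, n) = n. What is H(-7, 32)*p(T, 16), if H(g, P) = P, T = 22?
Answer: 512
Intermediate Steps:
H(-7, 32)*p(T, 16) = 32*16 = 512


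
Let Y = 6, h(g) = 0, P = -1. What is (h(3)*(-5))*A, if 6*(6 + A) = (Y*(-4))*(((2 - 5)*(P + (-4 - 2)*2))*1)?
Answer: 0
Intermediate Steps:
A = -162 (A = -6 + ((6*(-4))*(((2 - 5)*(-1 + (-4 - 2)*2))*1))/6 = -6 + (-24*(-3*(-1 - 6*2)))/6 = -6 + (-24*(-3*(-1 - 12)))/6 = -6 + (-24*(-3*(-13)))/6 = -6 + (-936)/6 = -6 + (-24*39)/6 = -6 + (⅙)*(-936) = -6 - 156 = -162)
(h(3)*(-5))*A = (0*(-5))*(-162) = 0*(-162) = 0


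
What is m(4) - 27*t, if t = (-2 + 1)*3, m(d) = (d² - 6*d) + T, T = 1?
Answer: 74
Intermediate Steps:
m(d) = 1 + d² - 6*d (m(d) = (d² - 6*d) + 1 = 1 + d² - 6*d)
t = -3 (t = -1*3 = -3)
m(4) - 27*t = (1 + 4² - 6*4) - 27*(-3) = (1 + 16 - 24) + 81 = -7 + 81 = 74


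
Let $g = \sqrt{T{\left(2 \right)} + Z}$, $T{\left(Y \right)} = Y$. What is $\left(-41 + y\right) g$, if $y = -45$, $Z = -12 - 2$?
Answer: $- 172 i \sqrt{3} \approx - 297.91 i$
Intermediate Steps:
$Z = -14$ ($Z = -12 - 2 = -14$)
$g = 2 i \sqrt{3}$ ($g = \sqrt{2 - 14} = \sqrt{-12} = 2 i \sqrt{3} \approx 3.4641 i$)
$\left(-41 + y\right) g = \left(-41 - 45\right) 2 i \sqrt{3} = - 86 \cdot 2 i \sqrt{3} = - 172 i \sqrt{3}$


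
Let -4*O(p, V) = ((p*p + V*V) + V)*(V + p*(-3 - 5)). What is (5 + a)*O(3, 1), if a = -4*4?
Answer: -2783/4 ≈ -695.75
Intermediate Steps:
a = -16
O(p, V) = -(V - 8*p)*(V + V**2 + p**2)/4 (O(p, V) = -((p*p + V*V) + V)*(V + p*(-3 - 5))/4 = -((p**2 + V**2) + V)*(V + p*(-8))/4 = -((V**2 + p**2) + V)*(V - 8*p)/4 = -(V + V**2 + p**2)*(V - 8*p)/4 = -(V - 8*p)*(V + V**2 + p**2)/4)
(5 + a)*O(3, 1) = (5 - 16)*(2*3**3 - 1/4*1**2 - 1/4*1**3 + 2*1*3 + 2*3*1**2 - 1/4*1*3**2) = -11*(2*27 - 1/4*1 - 1/4*1 + 6 + 2*3*1 - 1/4*1*9) = -11*(54 - 1/4 - 1/4 + 6 + 6 - 9/4) = -11*253/4 = -2783/4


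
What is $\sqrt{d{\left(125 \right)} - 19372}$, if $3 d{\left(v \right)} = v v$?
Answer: $\frac{i \sqrt{127473}}{3} \approx 119.01 i$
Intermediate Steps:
$d{\left(v \right)} = \frac{v^{2}}{3}$ ($d{\left(v \right)} = \frac{v v}{3} = \frac{v^{2}}{3}$)
$\sqrt{d{\left(125 \right)} - 19372} = \sqrt{\frac{125^{2}}{3} - 19372} = \sqrt{\frac{1}{3} \cdot 15625 - 19372} = \sqrt{\frac{15625}{3} - 19372} = \sqrt{- \frac{42491}{3}} = \frac{i \sqrt{127473}}{3}$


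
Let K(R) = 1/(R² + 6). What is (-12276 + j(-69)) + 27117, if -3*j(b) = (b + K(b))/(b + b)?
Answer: 14644474268/986769 ≈ 14841.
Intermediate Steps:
K(R) = 1/(6 + R²)
j(b) = -(b + 1/(6 + b²))/(6*b) (j(b) = -(b + 1/(6 + b²))/(3*(b + b)) = -(b + 1/(6 + b²))/(3*(2*b)) = -(b + 1/(6 + b²))*1/(2*b)/3 = -(b + 1/(6 + b²))/(6*b))
(-12276 + j(-69)) + 27117 = (-12276 + (⅙)*(-1 - 1*(-69)*(6 + (-69)²))/(-69*(6 + (-69)²))) + 27117 = (-12276 + (⅙)*(-1/69)*(-1 - 1*(-69)*(6 + 4761))/(6 + 4761)) + 27117 = (-12276 + (⅙)*(-1/69)*(-1 - 1*(-69)*4767)/4767) + 27117 = (-12276 + (⅙)*(-1/69)*(1/4767)*(-1 + 328923)) + 27117 = (-12276 + (⅙)*(-1/69)*(1/4767)*328922) + 27117 = (-12276 - 164461/986769) + 27117 = -12113740705/986769 + 27117 = 14644474268/986769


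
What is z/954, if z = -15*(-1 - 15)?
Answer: 40/159 ≈ 0.25157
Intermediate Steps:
z = 240 (z = -15*(-16) = 240)
z/954 = 240/954 = 240*(1/954) = 40/159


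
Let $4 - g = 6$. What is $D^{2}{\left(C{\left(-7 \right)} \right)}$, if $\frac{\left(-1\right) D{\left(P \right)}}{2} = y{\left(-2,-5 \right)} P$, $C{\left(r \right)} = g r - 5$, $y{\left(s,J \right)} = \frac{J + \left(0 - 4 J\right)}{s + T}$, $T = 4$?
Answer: $18225$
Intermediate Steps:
$g = -2$ ($g = 4 - 6 = -2$)
$y{\left(s,J \right)} = - \frac{3 J}{4 + s}$ ($y{\left(s,J \right)} = \frac{J + \left(0 - 4 J\right)}{s + 4} = \frac{J - 4 J}{4 + s} = \frac{\left(-3\right) J}{4 + s} = - \frac{3 J}{4 + s}$)
$C{\left(r \right)} = -5 - 2 r$ ($C{\left(r \right)} = - 2 r - 5 = -5 - 2 r$)
$D{\left(P \right)} = - 15 P$ ($D{\left(P \right)} = - 2 \left(-3\right) \left(-5\right) \frac{1}{4 - 2} P = - 2 \left(-3\right) \left(-5\right) \frac{1}{2} P = - 2 \frac{15 P}{2} = - 15 P$)
$D^{2}{\left(C{\left(-7 \right)} \right)} = \left(- 15 \left(-5 - -14\right)\right)^{2} = \left(- 15 \left(-5 + 14\right)\right)^{2} = \left(\left(-15\right) 9\right)^{2} = \left(-135\right)^{2} = 18225$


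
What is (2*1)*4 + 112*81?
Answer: 9080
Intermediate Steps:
(2*1)*4 + 112*81 = 2*4 + 9072 = 8 + 9072 = 9080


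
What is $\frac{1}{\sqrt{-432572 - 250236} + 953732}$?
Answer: $\frac{238433}{227401352658} - \frac{i \sqrt{170702}}{454802705316} \approx 1.0485 \cdot 10^{-6} - 9.0844 \cdot 10^{-10} i$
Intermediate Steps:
$\frac{1}{\sqrt{-432572 - 250236} + 953732} = \frac{1}{\sqrt{-682808} + 953732} = \frac{1}{2 i \sqrt{170702} + 953732} = \frac{1}{953732 + 2 i \sqrt{170702}}$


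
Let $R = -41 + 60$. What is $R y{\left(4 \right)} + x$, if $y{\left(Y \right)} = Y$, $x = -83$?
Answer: $-7$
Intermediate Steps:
$R = 19$
$R y{\left(4 \right)} + x = 19 \cdot 4 - 83 = 76 - 83 = -7$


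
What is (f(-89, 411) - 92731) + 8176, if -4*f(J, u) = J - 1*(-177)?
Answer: -84577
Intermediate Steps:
f(J, u) = -177/4 - J/4 (f(J, u) = -(J - 1*(-177))/4 = -(J + 177)/4 = -(177 + J)/4 = -177/4 - J/4)
(f(-89, 411) - 92731) + 8176 = ((-177/4 - 1/4*(-89)) - 92731) + 8176 = ((-177/4 + 89/4) - 92731) + 8176 = (-22 - 92731) + 8176 = -92753 + 8176 = -84577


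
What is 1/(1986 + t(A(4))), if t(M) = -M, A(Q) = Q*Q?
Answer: 1/1970 ≈ 0.00050761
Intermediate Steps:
A(Q) = Q**2
1/(1986 + t(A(4))) = 1/(1986 - 1*4**2) = 1/(1986 - 1*16) = 1/(1986 - 16) = 1/1970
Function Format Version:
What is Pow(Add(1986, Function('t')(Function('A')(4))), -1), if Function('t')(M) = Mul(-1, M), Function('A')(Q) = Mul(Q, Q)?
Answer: Rational(1, 1970) ≈ 0.00050761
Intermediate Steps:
Function('A')(Q) = Pow(Q, 2)
Pow(Add(1986, Function('t')(Function('A')(4))), -1) = Pow(Add(1986, Mul(-1, Pow(4, 2))), -1) = Pow(Add(1986, Mul(-1, 16)), -1) = Pow(Add(1986, -16), -1) = Pow(1970, -1) = Rational(1, 1970)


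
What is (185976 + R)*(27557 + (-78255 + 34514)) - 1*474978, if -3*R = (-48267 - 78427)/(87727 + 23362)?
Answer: -1003239220481750/333267 ≈ -3.0103e+9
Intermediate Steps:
R = 126694/333267 (R = -(-48267 - 78427)/(3*(87727 + 23362)) = -(-126694)/(3*111089) = -⅓*(-126694/111089) = 126694/333267 ≈ 0.38016)
(185976 + R)*(27557 + (-78255 + 34514)) - 1*474978 = (185976 + 126694/333267)*(27557 + (-78255 + 34514)) - 1*474978 = 61979790286*(27557 - 43741)/333267 - 474978 = (61979790286/333267)*(-16184) - 474978 = -1003080925988624/333267 - 474978 = -1003239220481750/333267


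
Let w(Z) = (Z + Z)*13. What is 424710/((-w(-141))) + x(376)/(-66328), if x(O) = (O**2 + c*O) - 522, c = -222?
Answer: 179229503/1558708 ≈ 114.99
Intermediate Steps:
w(Z) = 26*Z (w(Z) = (2*Z)*13 = 26*Z)
x(O) = -522 + O**2 - 222*O (x(O) = (O**2 - 222*O) - 522 = -522 + O**2 - 222*O)
424710/((-w(-141))) + x(376)/(-66328) = 424710/((-26*(-141))) + (-522 + 376**2 - 222*376)/(-66328) = 424710/((-1*(-3666))) + (-522 + 141376 - 83472)*(-1/66328) = 424710/3666 + 57382*(-1/66328) = 424710*(1/3666) - 28691/33164 = 5445/47 - 28691/33164 = 179229503/1558708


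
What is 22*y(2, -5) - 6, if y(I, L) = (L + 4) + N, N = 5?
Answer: 82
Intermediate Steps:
y(I, L) = 9 + L (y(I, L) = (L + 4) + 5 = (4 + L) + 5 = 9 + L)
22*y(2, -5) - 6 = 22*(9 - 5) - 6 = 22*4 - 6 = 88 - 6 = 82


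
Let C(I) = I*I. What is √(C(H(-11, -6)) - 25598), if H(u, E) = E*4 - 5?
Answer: I*√24757 ≈ 157.34*I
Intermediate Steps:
H(u, E) = -5 + 4*E (H(u, E) = 4*E - 5 = -5 + 4*E)
C(I) = I²
√(C(H(-11, -6)) - 25598) = √((-5 + 4*(-6))² - 25598) = √((-5 - 24)² - 25598) = √((-29)² - 25598) = √(841 - 25598) = √(-24757) = I*√24757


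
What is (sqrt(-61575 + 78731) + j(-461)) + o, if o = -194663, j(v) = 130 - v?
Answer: -194072 + 2*sqrt(4289) ≈ -1.9394e+5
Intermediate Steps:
(sqrt(-61575 + 78731) + j(-461)) + o = (sqrt(-61575 + 78731) + (130 - 1*(-461))) - 194663 = (sqrt(17156) + (130 + 461)) - 194663 = (2*sqrt(4289) + 591) - 194663 = (591 + 2*sqrt(4289)) - 194663 = -194072 + 2*sqrt(4289)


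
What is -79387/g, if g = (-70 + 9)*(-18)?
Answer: -79387/1098 ≈ -72.302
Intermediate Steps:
g = 1098 (g = -61*(-18) = 1098)
-79387/g = -79387/1098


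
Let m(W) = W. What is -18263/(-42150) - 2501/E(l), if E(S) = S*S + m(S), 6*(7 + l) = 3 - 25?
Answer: -465903143/19557600 ≈ -23.822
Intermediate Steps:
l = -32/3 (l = -7 + (3 - 25)/6 = -7 + (⅙)*(-22) = -7 - 11/3 = -32/3 ≈ -10.667)
E(S) = S + S² (E(S) = S*S + S = S² + S = S + S²)
-18263/(-42150) - 2501/E(l) = -18263/(-42150) - 2501*(-3/(32*(1 - 32/3))) = -18263*(-1/42150) - 2501/((-32/3*(-29/3))) = 18263/42150 - 2501/928/9 = 18263/42150 - 2501*9/928 = 18263/42150 - 22509/928 = -465903143/19557600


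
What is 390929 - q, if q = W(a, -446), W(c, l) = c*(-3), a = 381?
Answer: 392072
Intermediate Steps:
W(c, l) = -3*c
q = -1143 (q = -3*381 = -1143)
390929 - q = 390929 - 1*(-1143) = 390929 + 1143 = 392072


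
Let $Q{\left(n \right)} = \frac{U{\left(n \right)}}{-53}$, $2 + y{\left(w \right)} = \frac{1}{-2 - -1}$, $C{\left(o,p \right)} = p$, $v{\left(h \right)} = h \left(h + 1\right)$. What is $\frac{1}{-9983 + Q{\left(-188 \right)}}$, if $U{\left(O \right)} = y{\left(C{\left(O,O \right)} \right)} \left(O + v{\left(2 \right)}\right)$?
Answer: $- \frac{53}{529645} \approx -0.00010007$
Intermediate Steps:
$v{\left(h \right)} = h \left(1 + h\right)$
$y{\left(w \right)} = -3$ ($y{\left(w \right)} = -2 + \frac{1}{-2 - -1} = -2 + \frac{1}{-2 + 1} = -2 + \frac{1}{-1} = -2 - 1 = -3$)
$U{\left(O \right)} = -18 - 3 O$ ($U{\left(O \right)} = - 3 \left(O + 2 \left(1 + 2\right)\right) = - 3 \left(O + 2 \cdot 3\right) = - 3 \left(O + 6\right) = - 3 \left(6 + O\right) = -18 - 3 O$)
$Q{\left(n \right)} = \frac{18}{53} + \frac{3 n}{53}$ ($Q{\left(n \right)} = \frac{-18 - 3 n}{-53} = \left(-18 - 3 n\right) \left(- \frac{1}{53}\right) = \frac{18}{53} + \frac{3 n}{53}$)
$\frac{1}{-9983 + Q{\left(-188 \right)}} = \frac{1}{-9983 + \left(\frac{18}{53} + \frac{3}{53} \left(-188\right)\right)} = \frac{1}{-9983 + \left(\frac{18}{53} - \frac{564}{53}\right)} = \frac{1}{-9983 - \frac{546}{53}} = \frac{1}{- \frac{529645}{53}} = - \frac{53}{529645}$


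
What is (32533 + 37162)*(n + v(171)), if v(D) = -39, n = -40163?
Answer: -2801878390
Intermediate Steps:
(32533 + 37162)*(n + v(171)) = (32533 + 37162)*(-40163 - 39) = 69695*(-40202) = -2801878390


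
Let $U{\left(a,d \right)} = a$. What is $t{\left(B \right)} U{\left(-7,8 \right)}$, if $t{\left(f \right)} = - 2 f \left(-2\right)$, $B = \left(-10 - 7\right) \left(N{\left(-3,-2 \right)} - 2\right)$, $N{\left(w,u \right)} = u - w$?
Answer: $-476$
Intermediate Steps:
$B = 17$ ($B = \left(-10 - 7\right) \left(\left(-2 - -3\right) - 2\right) = - 17 \left(\left(-2 + 3\right) - 2\right) = - 17 \left(1 - 2\right) = \left(-17\right) \left(-1\right) = 17$)
$t{\left(f \right)} = 4 f$
$t{\left(B \right)} U{\left(-7,8 \right)} = 4 \cdot 17 \left(-7\right) = 68 \left(-7\right) = -476$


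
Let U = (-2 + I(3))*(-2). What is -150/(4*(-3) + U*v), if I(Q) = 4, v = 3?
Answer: 25/4 ≈ 6.2500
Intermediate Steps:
U = -4 (U = (-2 + 4)*(-2) = 2*(-2) = -4)
-150/(4*(-3) + U*v) = -150/(4*(-3) - 4*3) = -150/(-12 - 12) = -150/(-24) = -150*(-1/24) = 25/4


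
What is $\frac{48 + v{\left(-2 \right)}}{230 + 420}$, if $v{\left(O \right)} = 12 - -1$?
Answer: $\frac{61}{650} \approx 0.093846$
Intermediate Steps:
$v{\left(O \right)} = 13$ ($v{\left(O \right)} = 12 + 1 = 13$)
$\frac{48 + v{\left(-2 \right)}}{230 + 420} = \frac{48 + 13}{230 + 420} = \frac{61}{650}$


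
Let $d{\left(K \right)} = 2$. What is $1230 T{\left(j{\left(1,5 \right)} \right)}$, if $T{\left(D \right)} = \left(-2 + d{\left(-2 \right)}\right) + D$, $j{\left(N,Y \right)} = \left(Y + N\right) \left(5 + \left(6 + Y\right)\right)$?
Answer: $118080$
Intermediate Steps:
$j{\left(N,Y \right)} = \left(11 + Y\right) \left(N + Y\right)$ ($j{\left(N,Y \right)} = \left(N + Y\right) \left(11 + Y\right) = \left(11 + Y\right) \left(N + Y\right)$)
$T{\left(D \right)} = D$ ($T{\left(D \right)} = \left(-2 + 2\right) + D = 0 + D = D$)
$1230 T{\left(j{\left(1,5 \right)} \right)} = 1230 \left(5^{2} + 11 \cdot 1 + 11 \cdot 5 + 1 \cdot 5\right) = 1230 \left(25 + 11 + 55 + 5\right) = 1230 \cdot 96 = 118080$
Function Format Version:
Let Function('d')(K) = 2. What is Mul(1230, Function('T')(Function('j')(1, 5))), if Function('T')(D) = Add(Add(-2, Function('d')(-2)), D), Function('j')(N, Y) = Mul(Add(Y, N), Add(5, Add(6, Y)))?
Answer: 118080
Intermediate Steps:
Function('j')(N, Y) = Mul(Add(11, Y), Add(N, Y)) (Function('j')(N, Y) = Mul(Add(N, Y), Add(11, Y)) = Mul(Add(11, Y), Add(N, Y)))
Function('T')(D) = D (Function('T')(D) = Add(Add(-2, 2), D) = Add(0, D) = D)
Mul(1230, Function('T')(Function('j')(1, 5))) = Mul(1230, Add(Pow(5, 2), Mul(11, 1), Mul(11, 5), Mul(1, 5))) = Mul(1230, Add(25, 11, 55, 5)) = Mul(1230, 96) = 118080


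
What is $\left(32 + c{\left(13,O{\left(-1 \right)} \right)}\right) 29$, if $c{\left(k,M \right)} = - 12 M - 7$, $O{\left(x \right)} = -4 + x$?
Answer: $2465$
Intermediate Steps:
$c{\left(k,M \right)} = -7 - 12 M$
$\left(32 + c{\left(13,O{\left(-1 \right)} \right)}\right) 29 = \left(32 - \left(7 + 12 \left(-4 - 1\right)\right)\right) 29 = \left(32 - -53\right) 29 = \left(32 + \left(-7 + 60\right)\right) 29 = \left(32 + 53\right) 29 = 85 \cdot 29 = 2465$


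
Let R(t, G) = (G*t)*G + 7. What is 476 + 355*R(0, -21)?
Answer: 2961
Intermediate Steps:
R(t, G) = 7 + t*G² (R(t, G) = t*G² + 7 = 7 + t*G²)
476 + 355*R(0, -21) = 476 + 355*(7 + 0*(-21)²) = 476 + 355*(7 + 0*441) = 476 + 355*(7 + 0) = 476 + 355*7 = 476 + 2485 = 2961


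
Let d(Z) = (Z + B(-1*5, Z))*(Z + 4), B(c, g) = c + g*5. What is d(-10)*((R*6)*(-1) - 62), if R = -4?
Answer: -14820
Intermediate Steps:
B(c, g) = c + 5*g
d(Z) = (-5 + 6*Z)*(4 + Z) (d(Z) = (Z + (-1*5 + 5*Z))*(Z + 4) = (Z + (-5 + 5*Z))*(4 + Z) = (-5 + 6*Z)*(4 + Z))
d(-10)*((R*6)*(-1) - 62) = (-20 + 6*(-10)² + 19*(-10))*(-4*6*(-1) - 62) = (-20 + 6*100 - 190)*(-24*(-1) - 62) = (-20 + 600 - 190)*(24 - 62) = 390*(-38) = -14820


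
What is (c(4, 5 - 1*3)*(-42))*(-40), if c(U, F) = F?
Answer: 3360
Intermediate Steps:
(c(4, 5 - 1*3)*(-42))*(-40) = ((5 - 1*3)*(-42))*(-40) = ((5 - 3)*(-42))*(-40) = (2*(-42))*(-40) = -84*(-40) = 3360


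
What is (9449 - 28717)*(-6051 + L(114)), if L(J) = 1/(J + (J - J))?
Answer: 6645658442/57 ≈ 1.1659e+8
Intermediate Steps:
L(J) = 1/J (L(J) = 1/(J + 0) = 1/J)
(9449 - 28717)*(-6051 + L(114)) = (9449 - 28717)*(-6051 + 1/114) = -19268*(-6051 + 1/114) = -19268*(-689813/114) = 6645658442/57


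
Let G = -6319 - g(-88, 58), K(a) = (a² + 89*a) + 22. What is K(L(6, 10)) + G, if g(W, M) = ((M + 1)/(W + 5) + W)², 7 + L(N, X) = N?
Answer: -98200034/6889 ≈ -14255.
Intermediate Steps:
L(N, X) = -7 + N
K(a) = 22 + a² + 89*a
g(W, M) = (W + (1 + M)/(5 + W))² (g(W, M) = ((1 + M)/(5 + W) + W)² = (W + (1 + M)/(5 + W))²)
G = -97745360/6889 (G = -6319 - (1 + 58 + (-88)² + 5*(-88))²/(5 - 88)² = -6319 - (1 + 58 + 7744 - 440)²/(-83)² = -6319 - 7363²/6889 = -6319 - 54213769/6889 = -97745360/6889 ≈ -14189.)
K(L(6, 10)) + G = (22 + (-7 + 6)² + 89*(-7 + 6)) - 97745360/6889 = (22 + (-1)² + 89*(-1)) - 97745360/6889 = (22 + 1 - 89) - 97745360/6889 = -66 - 97745360/6889 = -98200034/6889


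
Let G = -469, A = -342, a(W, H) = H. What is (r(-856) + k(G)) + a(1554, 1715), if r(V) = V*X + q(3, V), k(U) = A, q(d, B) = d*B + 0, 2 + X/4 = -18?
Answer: 67285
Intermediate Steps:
X = -80 (X = -8 + 4*(-18) = -8 - 72 = -80)
q(d, B) = B*d (q(d, B) = B*d + 0 = B*d)
k(U) = -342
r(V) = -77*V (r(V) = V*(-80) + V*3 = -80*V + 3*V = -77*V)
(r(-856) + k(G)) + a(1554, 1715) = (-77*(-856) - 342) + 1715 = (65912 - 342) + 1715 = 65570 + 1715 = 67285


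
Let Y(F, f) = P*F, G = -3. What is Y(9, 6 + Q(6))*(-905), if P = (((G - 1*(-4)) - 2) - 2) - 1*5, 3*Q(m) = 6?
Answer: 65160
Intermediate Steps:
Q(m) = 2 (Q(m) = (1/3)*6 = 2)
P = -8 (P = (((-3 - 1*(-4)) - 2) - 2) - 1*5 = (((-3 + 4) - 2) - 2) - 5 = ((1 - 2) - 2) - 5 = (-1 - 2) - 5 = -3 - 5 = -8)
Y(F, f) = -8*F
Y(9, 6 + Q(6))*(-905) = -8*9*(-905) = -72*(-905) = 65160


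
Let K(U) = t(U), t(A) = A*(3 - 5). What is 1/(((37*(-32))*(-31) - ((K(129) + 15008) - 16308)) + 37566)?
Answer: 1/75828 ≈ 1.3188e-5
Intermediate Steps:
t(A) = -2*A (t(A) = A*(-2) = -2*A)
K(U) = -2*U
1/(((37*(-32))*(-31) - ((K(129) + 15008) - 16308)) + 37566) = 1/(((37*(-32))*(-31) - ((-2*129 + 15008) - 16308)) + 37566) = 1/((-1184*(-31) - ((-258 + 15008) - 16308)) + 37566) = 1/((36704 - (14750 - 16308)) + 37566) = 1/((36704 - 1*(-1558)) + 37566) = 1/((36704 + 1558) + 37566) = 1/(38262 + 37566) = 1/75828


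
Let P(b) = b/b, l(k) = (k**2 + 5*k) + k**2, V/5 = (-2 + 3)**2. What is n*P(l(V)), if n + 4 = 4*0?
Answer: -4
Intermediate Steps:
V = 5 (V = 5*(-2 + 3)**2 = 5*1**2 = 5*1 = 5)
l(k) = 2*k**2 + 5*k
P(b) = 1
n = -4 (n = -4 + 4*0 = -4 + 0 = -4)
n*P(l(V)) = -4*1 = -4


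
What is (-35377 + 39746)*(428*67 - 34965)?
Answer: -27476641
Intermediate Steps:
(-35377 + 39746)*(428*67 - 34965) = 4369*(28676 - 34965) = 4369*(-6289) = -27476641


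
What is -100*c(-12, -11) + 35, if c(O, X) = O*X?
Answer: -13165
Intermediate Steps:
-100*c(-12, -11) + 35 = -(-1200)*(-11) + 35 = -100*132 + 35 = -13200 + 35 = -13165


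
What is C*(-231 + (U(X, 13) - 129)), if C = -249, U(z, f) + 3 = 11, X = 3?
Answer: 87648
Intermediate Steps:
U(z, f) = 8 (U(z, f) = -3 + 11 = 8)
C*(-231 + (U(X, 13) - 129)) = -249*(-231 + (8 - 129)) = -249*(-231 - 121) = -249*(-352) = 87648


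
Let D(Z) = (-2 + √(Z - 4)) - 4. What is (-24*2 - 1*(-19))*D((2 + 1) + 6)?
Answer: 174 - 29*√5 ≈ 109.15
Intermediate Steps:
D(Z) = -6 + √(-4 + Z) (D(Z) = (-2 + √(-4 + Z)) - 4 = -6 + √(-4 + Z))
(-24*2 - 1*(-19))*D((2 + 1) + 6) = (-24*2 - 1*(-19))*(-6 + √(-4 + ((2 + 1) + 6))) = (-48 + 19)*(-6 + √(-4 + (3 + 6))) = -29*(-6 + √(-4 + 9)) = -29*(-6 + √5) = 174 - 29*√5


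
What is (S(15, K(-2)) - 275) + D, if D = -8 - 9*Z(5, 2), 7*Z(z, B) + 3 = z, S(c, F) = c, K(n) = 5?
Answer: -1894/7 ≈ -270.57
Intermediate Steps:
Z(z, B) = -3/7 + z/7
D = -74/7 (D = -8 - 9*(-3/7 + (⅐)*5) = -8 - 9*(-3/7 + 5/7) = -8 - 9*2/7 = -8 - 18/7 = -74/7 ≈ -10.571)
(S(15, K(-2)) - 275) + D = (15 - 275) - 74/7 = -260 - 74/7 = -1894/7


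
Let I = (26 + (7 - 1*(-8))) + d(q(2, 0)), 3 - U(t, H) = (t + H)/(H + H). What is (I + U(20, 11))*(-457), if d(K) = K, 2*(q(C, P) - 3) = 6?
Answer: -488533/22 ≈ -22206.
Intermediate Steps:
q(C, P) = 6 (q(C, P) = 3 + (½)*6 = 3 + 3 = 6)
U(t, H) = 3 - (H + t)/(2*H) (U(t, H) = 3 - (t + H)/(H + H) = 3 - (H + t)/(2*H))
I = 47 (I = (26 + (7 - 1*(-8))) + 6 = (26 + (7 + 8)) + 6 = (26 + 15) + 6 = 41 + 6 = 47)
(I + U(20, 11))*(-457) = (47 + (½)*(-1*20 + 5*11)/11)*(-457) = (47 + (½)*(1/11)*(-20 + 55))*(-457) = (47 + (½)*(1/11)*35)*(-457) = (47 + 35/22)*(-457) = (1069/22)*(-457) = -488533/22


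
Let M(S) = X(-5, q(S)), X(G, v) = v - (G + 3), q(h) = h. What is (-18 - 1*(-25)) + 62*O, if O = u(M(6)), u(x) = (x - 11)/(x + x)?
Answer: -37/8 ≈ -4.6250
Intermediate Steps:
X(G, v) = -3 + v - G (X(G, v) = v - (3 + G) = v + (-3 - G) = -3 + v - G)
M(S) = 2 + S (M(S) = -3 + S - 1*(-5) = -3 + S + 5 = 2 + S)
u(x) = (-11 + x)/(2*x) (u(x) = (-11 + x)/((2*x)) = (-11 + x)*(1/(2*x)) = (-11 + x)/(2*x))
O = -3/16 (O = (-11 + (2 + 6))/(2*(2 + 6)) = (½)*(-11 + 8)/8 = (½)*(⅛)*(-3) = -3/16 ≈ -0.18750)
(-18 - 1*(-25)) + 62*O = (-18 - 1*(-25)) + 62*(-3/16) = (-18 + 25) - 93/8 = 7 - 93/8 = -37/8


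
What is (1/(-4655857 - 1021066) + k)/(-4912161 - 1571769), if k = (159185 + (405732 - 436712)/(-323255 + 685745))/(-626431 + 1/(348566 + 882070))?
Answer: 639882612788552524297/16327122784633104195194706550 ≈ 3.9191e-8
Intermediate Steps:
k = -2367043828791004/9314887890209545 (k = (159185 - 30980/362490)/(-626431 + 1/1230636) = (159185 - 30980*1/362490)/(-626431 + 1/1230636) = (159185 - 3098/36249)/(-770908540115/1230636) = (5770293967/36249)*(-1230636/770908540115) = -2367043828791004/9314887890209545 ≈ -0.25411)
(1/(-4655857 - 1021066) + k)/(-4912161 - 1571769) = (1/(-4655857 - 1021066) - 2367043828791004/9314887890209545)/(-4912161 - 1571769) = (1/(-5676923) - 2367043828791004/9314887890209545)/(-6483930) = (-1/5676923 - 2367043828791004/9314887890209545)*(-1/6483930) = -1919647838365657572891/7554271615193148690005*(-1/6483930) = 639882612788552524297/16327122784633104195194706550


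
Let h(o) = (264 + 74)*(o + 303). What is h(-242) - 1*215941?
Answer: -195323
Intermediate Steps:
h(o) = 102414 + 338*o (h(o) = 338*(303 + o) = 102414 + 338*o)
h(-242) - 1*215941 = (102414 + 338*(-242)) - 1*215941 = (102414 - 81796) - 215941 = 20618 - 215941 = -195323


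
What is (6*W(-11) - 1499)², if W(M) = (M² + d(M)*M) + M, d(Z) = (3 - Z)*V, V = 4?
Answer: 20566225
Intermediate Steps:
d(Z) = 12 - 4*Z (d(Z) = (3 - Z)*4 = 12 - 4*Z)
W(M) = M + M² + M*(12 - 4*M) (W(M) = (M² + (12 - 4*M)*M) + M = (M² + M*(12 - 4*M)) + M = M + M² + M*(12 - 4*M))
(6*W(-11) - 1499)² = (6*(-11*(13 - 3*(-11))) - 1499)² = (6*(-11*(13 + 33)) - 1499)² = (6*(-11*46) - 1499)² = (6*(-506) - 1499)² = (-3036 - 1499)² = (-4535)² = 20566225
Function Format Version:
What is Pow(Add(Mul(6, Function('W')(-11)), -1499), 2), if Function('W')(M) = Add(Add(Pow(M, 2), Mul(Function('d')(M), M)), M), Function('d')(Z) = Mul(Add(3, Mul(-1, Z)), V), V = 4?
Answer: 20566225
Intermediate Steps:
Function('d')(Z) = Add(12, Mul(-4, Z)) (Function('d')(Z) = Mul(Add(3, Mul(-1, Z)), 4) = Add(12, Mul(-4, Z)))
Function('W')(M) = Add(M, Pow(M, 2), Mul(M, Add(12, Mul(-4, M)))) (Function('W')(M) = Add(Add(Pow(M, 2), Mul(Add(12, Mul(-4, M)), M)), M) = Add(Add(Pow(M, 2), Mul(M, Add(12, Mul(-4, M)))), M) = Add(M, Pow(M, 2), Mul(M, Add(12, Mul(-4, M)))))
Pow(Add(Mul(6, Function('W')(-11)), -1499), 2) = Pow(Add(Mul(6, Mul(-11, Add(13, Mul(-3, -11)))), -1499), 2) = Pow(Add(Mul(6, Mul(-11, Add(13, 33))), -1499), 2) = Pow(Add(Mul(6, Mul(-11, 46)), -1499), 2) = Pow(Add(Mul(6, -506), -1499), 2) = Pow(Add(-3036, -1499), 2) = Pow(-4535, 2) = 20566225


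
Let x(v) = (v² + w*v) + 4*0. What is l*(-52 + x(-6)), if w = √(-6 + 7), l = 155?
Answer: -3410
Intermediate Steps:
w = 1 (w = √1 = 1)
x(v) = v + v² (x(v) = (v² + 1*v) + 4*0 = (v² + v) + 0 = (v + v²) + 0 = v + v²)
l*(-52 + x(-6)) = 155*(-52 - 6*(1 - 6)) = 155*(-52 - 6*(-5)) = 155*(-52 + 30) = 155*(-22) = -3410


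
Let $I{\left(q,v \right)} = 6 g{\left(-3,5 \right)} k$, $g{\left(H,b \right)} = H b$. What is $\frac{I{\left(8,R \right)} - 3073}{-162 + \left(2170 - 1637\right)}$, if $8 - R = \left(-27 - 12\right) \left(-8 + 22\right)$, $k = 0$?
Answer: $- \frac{439}{53} \approx -8.283$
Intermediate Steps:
$R = 554$ ($R = 8 - \left(-27 - 12\right) \left(-8 + 22\right) = 8 - \left(-39\right) 14 = 8 - -546 = 8 + 546 = 554$)
$I{\left(q,v \right)} = 0$ ($I{\left(q,v \right)} = 6 \left(\left(-3\right) 5\right) 0 = 6 \left(-15\right) 0 = \left(-90\right) 0 = 0$)
$\frac{I{\left(8,R \right)} - 3073}{-162 + \left(2170 - 1637\right)} = \frac{0 - 3073}{-162 + \left(2170 - 1637\right)} = - \frac{3073}{-162 + 533} = - \frac{3073}{371} = \left(-3073\right) \frac{1}{371} = - \frac{439}{53}$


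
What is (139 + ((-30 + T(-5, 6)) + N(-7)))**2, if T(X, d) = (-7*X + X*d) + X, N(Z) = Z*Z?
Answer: 24964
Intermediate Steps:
N(Z) = Z**2
T(X, d) = -6*X + X*d
(139 + ((-30 + T(-5, 6)) + N(-7)))**2 = (139 + ((-30 - 5*(-6 + 6)) + (-7)**2))**2 = (139 + ((-30 - 5*0) + 49))**2 = (139 + ((-30 + 0) + 49))**2 = (139 + (-30 + 49))**2 = (139 + 19)**2 = 158**2 = 24964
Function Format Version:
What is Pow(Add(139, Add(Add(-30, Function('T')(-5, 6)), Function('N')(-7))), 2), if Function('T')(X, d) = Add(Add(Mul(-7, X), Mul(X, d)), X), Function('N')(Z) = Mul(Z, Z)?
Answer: 24964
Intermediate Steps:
Function('N')(Z) = Pow(Z, 2)
Function('T')(X, d) = Add(Mul(-6, X), Mul(X, d))
Pow(Add(139, Add(Add(-30, Function('T')(-5, 6)), Function('N')(-7))), 2) = Pow(Add(139, Add(Add(-30, Mul(-5, Add(-6, 6))), Pow(-7, 2))), 2) = Pow(Add(139, Add(Add(-30, Mul(-5, 0)), 49)), 2) = Pow(Add(139, Add(Add(-30, 0), 49)), 2) = Pow(Add(139, Add(-30, 49)), 2) = Pow(Add(139, 19), 2) = Pow(158, 2) = 24964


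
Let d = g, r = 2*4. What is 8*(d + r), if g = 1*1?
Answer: 72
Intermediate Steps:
r = 8
g = 1
d = 1
8*(d + r) = 8*(1 + 8) = 8*9 = 72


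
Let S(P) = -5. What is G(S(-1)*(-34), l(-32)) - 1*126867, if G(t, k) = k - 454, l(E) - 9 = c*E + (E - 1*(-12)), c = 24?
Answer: -128100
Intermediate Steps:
l(E) = 21 + 25*E (l(E) = 9 + (24*E + (E - 1*(-12))) = 9 + (24*E + (E + 12)) = 9 + (24*E + (12 + E)) = 9 + (12 + 25*E) = 21 + 25*E)
G(t, k) = -454 + k
G(S(-1)*(-34), l(-32)) - 1*126867 = (-454 + (21 + 25*(-32))) - 1*126867 = (-454 + (21 - 800)) - 126867 = (-454 - 779) - 126867 = -1233 - 126867 = -128100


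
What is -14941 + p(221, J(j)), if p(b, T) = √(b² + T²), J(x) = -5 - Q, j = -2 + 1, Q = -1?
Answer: -14941 + √48857 ≈ -14720.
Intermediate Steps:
j = -1
J(x) = -4 (J(x) = -5 - 1*(-1) = -5 + 1 = -4)
p(b, T) = √(T² + b²)
-14941 + p(221, J(j)) = -14941 + √((-4)² + 221²) = -14941 + √(16 + 48841) = -14941 + √48857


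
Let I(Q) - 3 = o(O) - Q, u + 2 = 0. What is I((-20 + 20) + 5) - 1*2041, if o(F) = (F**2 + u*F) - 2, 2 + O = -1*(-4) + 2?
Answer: -2037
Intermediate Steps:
u = -2 (u = -2 + 0 = -2)
O = 4 (O = -2 + (-1*(-4) + 2) = -2 + (4 + 2) = -2 + 6 = 4)
o(F) = -2 + F**2 - 2*F (o(F) = (F**2 - 2*F) - 2 = -2 + F**2 - 2*F)
I(Q) = 9 - Q (I(Q) = 3 + ((-2 + 4**2 - 2*4) - Q) = 3 + ((-2 + 16 - 8) - Q) = 3 + (6 - Q) = 9 - Q)
I((-20 + 20) + 5) - 1*2041 = (9 - ((-20 + 20) + 5)) - 1*2041 = (9 - (0 + 5)) - 2041 = (9 - 1*5) - 2041 = (9 - 5) - 2041 = 4 - 2041 = -2037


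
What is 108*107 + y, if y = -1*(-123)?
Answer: 11679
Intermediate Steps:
y = 123
108*107 + y = 108*107 + 123 = 11556 + 123 = 11679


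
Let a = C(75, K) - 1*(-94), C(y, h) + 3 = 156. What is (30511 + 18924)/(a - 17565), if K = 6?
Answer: -49435/17318 ≈ -2.8545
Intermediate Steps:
C(y, h) = 153 (C(y, h) = -3 + 156 = 153)
a = 247 (a = 153 - 1*(-94) = 153 + 94 = 247)
(30511 + 18924)/(a - 17565) = (30511 + 18924)/(247 - 17565) = 49435/(-17318) = 49435*(-1/17318) = -49435/17318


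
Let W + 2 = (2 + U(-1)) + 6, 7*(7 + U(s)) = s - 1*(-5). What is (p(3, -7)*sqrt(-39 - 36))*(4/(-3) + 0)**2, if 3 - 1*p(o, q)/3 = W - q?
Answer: -2000*I*sqrt(3)/21 ≈ -164.96*I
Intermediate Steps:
U(s) = -44/7 + s/7 (U(s) = -7 + (s - 1*(-5))/7 = -7 + (s + 5)/7 = -7 + (5 + s)/7 = -7 + (5/7 + s/7) = -44/7 + s/7)
W = -3/7 (W = -2 + ((2 + (-44/7 + (1/7)*(-1))) + 6) = -2 + ((2 + (-44/7 - 1/7)) + 6) = -2 + ((2 - 45/7) + 6) = -2 + (-31/7 + 6) = -2 + 11/7 = -3/7 ≈ -0.42857)
p(o, q) = 72/7 + 3*q (p(o, q) = 9 - 3*(-3/7 - q) = 9 + (9/7 + 3*q) = 72/7 + 3*q)
(p(3, -7)*sqrt(-39 - 36))*(4/(-3) + 0)**2 = ((72/7 + 3*(-7))*sqrt(-39 - 36))*(4/(-3) + 0)**2 = ((72/7 - 21)*sqrt(-75))*(4*(-1/3) + 0)**2 = (-375*I*sqrt(3)/7)*(-4/3 + 0)**2 = (-375*I*sqrt(3)/7)*(-4/3)**2 = -375*I*sqrt(3)/7*(16/9) = -2000*I*sqrt(3)/21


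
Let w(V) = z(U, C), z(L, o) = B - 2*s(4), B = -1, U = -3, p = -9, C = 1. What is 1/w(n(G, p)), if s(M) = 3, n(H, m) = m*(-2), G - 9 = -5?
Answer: -⅐ ≈ -0.14286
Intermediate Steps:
G = 4 (G = 9 - 5 = 4)
n(H, m) = -2*m
z(L, o) = -7 (z(L, o) = -1 - 2*3 = -1 - 6 = -7)
w(V) = -7
1/w(n(G, p)) = 1/(-7) = -⅐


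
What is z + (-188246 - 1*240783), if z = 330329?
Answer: -98700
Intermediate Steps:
z + (-188246 - 1*240783) = 330329 + (-188246 - 1*240783) = 330329 + (-188246 - 240783) = 330329 - 429029 = -98700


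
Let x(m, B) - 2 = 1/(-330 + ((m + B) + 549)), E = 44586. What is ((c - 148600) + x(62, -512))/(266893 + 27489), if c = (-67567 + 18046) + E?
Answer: -17733062/34001121 ≈ -0.52154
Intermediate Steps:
c = -4935 (c = (-67567 + 18046) + 44586 = -49521 + 44586 = -4935)
x(m, B) = 2 + 1/(219 + B + m) (x(m, B) = 2 + 1/(-330 + ((m + B) + 549)) = 2 + 1/(-330 + ((B + m) + 549)) = 2 + 1/(-330 + (549 + B + m)) = 2 + 1/(219 + B + m))
((c - 148600) + x(62, -512))/(266893 + 27489) = ((-4935 - 148600) + (439 + 2*(-512) + 2*62)/(219 - 512 + 62))/(266893 + 27489) = (-153535 + (439 - 1024 + 124)/(-231))/294382 = (-153535 - 1/231*(-461))*(1/294382) = (-153535 + 461/231)*(1/294382) = -35466124/231*1/294382 = -17733062/34001121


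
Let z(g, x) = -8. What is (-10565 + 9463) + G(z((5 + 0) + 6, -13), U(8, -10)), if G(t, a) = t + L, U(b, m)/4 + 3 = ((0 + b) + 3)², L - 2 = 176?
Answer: -932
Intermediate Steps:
L = 178 (L = 2 + 176 = 178)
U(b, m) = -12 + 4*(3 + b)² (U(b, m) = -12 + 4*((0 + b) + 3)² = -12 + 4*(b + 3)² = -12 + 4*(3 + b)²)
G(t, a) = 178 + t (G(t, a) = t + 178 = 178 + t)
(-10565 + 9463) + G(z((5 + 0) + 6, -13), U(8, -10)) = (-10565 + 9463) + (178 - 8) = -1102 + 170 = -932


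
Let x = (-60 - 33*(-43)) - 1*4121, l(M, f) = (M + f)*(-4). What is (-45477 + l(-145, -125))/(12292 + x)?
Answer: -44397/9530 ≈ -4.6587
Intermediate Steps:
l(M, f) = -4*M - 4*f
x = -2762 (x = (-60 + 1419) - 4121 = 1359 - 4121 = -2762)
(-45477 + l(-145, -125))/(12292 + x) = (-45477 + (-4*(-145) - 4*(-125)))/(12292 - 2762) = (-45477 + (580 + 500))/9530 = (-45477 + 1080)*(1/9530) = -44397*1/9530 = -44397/9530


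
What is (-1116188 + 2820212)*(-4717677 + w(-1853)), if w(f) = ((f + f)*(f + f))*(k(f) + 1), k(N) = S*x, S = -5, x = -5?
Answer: 600459987999816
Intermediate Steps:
k(N) = 25 (k(N) = -5*(-5) = 25)
w(f) = 104*f² (w(f) = ((f + f)*(f + f))*(25 + 1) = ((2*f)*(2*f))*26 = (4*f²)*26 = 104*f²)
(-1116188 + 2820212)*(-4717677 + w(-1853)) = (-1116188 + 2820212)*(-4717677 + 104*(-1853)²) = 1704024*(-4717677 + 104*3433609) = 1704024*(-4717677 + 357095336) = 1704024*352377659 = 600459987999816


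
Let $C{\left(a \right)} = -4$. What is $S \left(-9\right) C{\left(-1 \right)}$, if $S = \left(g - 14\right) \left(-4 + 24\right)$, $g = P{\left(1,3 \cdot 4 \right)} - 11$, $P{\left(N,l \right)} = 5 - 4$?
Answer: $-17280$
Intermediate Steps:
$P{\left(N,l \right)} = 1$ ($P{\left(N,l \right)} = 5 - 4 = 1$)
$g = -10$ ($g = 1 - 11 = -10$)
$S = -480$ ($S = \left(-10 - 14\right) \left(-4 + 24\right) = \left(-24\right) 20 = -480$)
$S \left(-9\right) C{\left(-1 \right)} = \left(-480\right) \left(-9\right) \left(-4\right) = 4320 \left(-4\right) = -17280$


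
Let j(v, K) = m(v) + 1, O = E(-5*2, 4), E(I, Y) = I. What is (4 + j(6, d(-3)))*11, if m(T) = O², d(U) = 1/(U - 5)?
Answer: 1155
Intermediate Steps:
O = -10 (O = -5*2 = -10)
d(U) = 1/(-5 + U)
m(T) = 100 (m(T) = (-10)² = 100)
j(v, K) = 101 (j(v, K) = 100 + 1 = 101)
(4 + j(6, d(-3)))*11 = (4 + 101)*11 = 105*11 = 1155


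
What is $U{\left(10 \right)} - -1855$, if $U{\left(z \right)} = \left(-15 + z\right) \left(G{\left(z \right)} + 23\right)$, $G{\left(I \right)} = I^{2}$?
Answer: $1240$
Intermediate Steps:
$U{\left(z \right)} = \left(-15 + z\right) \left(23 + z^{2}\right)$ ($U{\left(z \right)} = \left(-15 + z\right) \left(z^{2} + 23\right) = \left(-15 + z\right) \left(23 + z^{2}\right)$)
$U{\left(10 \right)} - -1855 = \left(-345 + 10^{3} - 15 \cdot 10^{2} + 23 \cdot 10\right) - -1855 = \left(-345 + 1000 - 1500 + 230\right) + 1855 = -615 + 1855 = 1240$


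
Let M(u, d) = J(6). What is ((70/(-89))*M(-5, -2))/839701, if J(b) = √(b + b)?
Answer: -140*√3/74733389 ≈ -3.2447e-6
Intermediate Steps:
J(b) = √2*√b (J(b) = √(2*b) = √2*√b)
M(u, d) = 2*√3 (M(u, d) = √2*√6 = 2*√3)
((70/(-89))*M(-5, -2))/839701 = ((70/(-89))*(2*√3))/839701 = ((70*(-1/89))*(2*√3))*(1/839701) = -140*√3/89*(1/839701) = -140*√3/74733389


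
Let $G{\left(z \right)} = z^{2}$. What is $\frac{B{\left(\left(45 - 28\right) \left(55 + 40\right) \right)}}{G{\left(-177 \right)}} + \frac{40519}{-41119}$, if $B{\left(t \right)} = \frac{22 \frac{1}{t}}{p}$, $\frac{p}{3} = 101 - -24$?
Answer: $- \frac{768792335794757}{780176512074375} \approx -0.98541$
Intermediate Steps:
$p = 375$ ($p = 3 \left(101 - -24\right) = 3 \left(101 + 24\right) = 3 \cdot 125 = 375$)
$B{\left(t \right)} = \frac{22}{375 t}$ ($B{\left(t \right)} = \frac{22 \frac{1}{t}}{375} = \frac{22}{t} \frac{1}{375} = \frac{22}{375 t}$)
$\frac{B{\left(\left(45 - 28\right) \left(55 + 40\right) \right)}}{G{\left(-177 \right)}} + \frac{40519}{-41119} = \frac{\frac{22}{375} \frac{1}{\left(45 - 28\right) \left(55 + 40\right)}}{\left(-177\right)^{2}} + \frac{40519}{-41119} = \frac{\frac{22}{375} \frac{1}{17 \cdot 95}}{31329} + 40519 \left(- \frac{1}{41119}\right) = \frac{22}{375 \cdot 1615} \cdot \frac{1}{31329} - \frac{40519}{41119} = \frac{22}{375} \cdot \frac{1}{1615} \cdot \frac{1}{31329} - \frac{40519}{41119} = \frac{22}{605625} \cdot \frac{1}{31329} - \frac{40519}{41119} = \frac{22}{18973625625} - \frac{40519}{41119} = - \frac{768792335794757}{780176512074375}$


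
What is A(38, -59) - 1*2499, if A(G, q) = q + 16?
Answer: -2542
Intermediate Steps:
A(G, q) = 16 + q
A(38, -59) - 1*2499 = (16 - 59) - 1*2499 = -43 - 2499 = -2542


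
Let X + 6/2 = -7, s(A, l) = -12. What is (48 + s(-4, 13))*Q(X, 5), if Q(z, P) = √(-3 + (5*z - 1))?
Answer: 108*I*√6 ≈ 264.54*I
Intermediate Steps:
X = -10 (X = -3 - 7 = -10)
Q(z, P) = √(-4 + 5*z) (Q(z, P) = √(-3 + (-1 + 5*z)) = √(-4 + 5*z))
(48 + s(-4, 13))*Q(X, 5) = (48 - 12)*√(-4 + 5*(-10)) = 36*√(-4 - 50) = 36*√(-54) = 36*(3*I*√6) = 108*I*√6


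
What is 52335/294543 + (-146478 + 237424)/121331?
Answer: 3681929507/3970799637 ≈ 0.92725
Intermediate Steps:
52335/294543 + (-146478 + 237424)/121331 = 52335*(1/294543) + 90946*(1/121331) = 5815/32727 + 90946/121331 = 3681929507/3970799637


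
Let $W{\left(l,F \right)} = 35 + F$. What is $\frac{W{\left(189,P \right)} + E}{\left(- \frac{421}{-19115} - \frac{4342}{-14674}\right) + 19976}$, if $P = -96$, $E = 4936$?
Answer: $\frac{683702930625}{2801613765422} \approx 0.24404$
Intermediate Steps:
$\frac{W{\left(189,P \right)} + E}{\left(- \frac{421}{-19115} - \frac{4342}{-14674}\right) + 19976} = \frac{\left(35 - 96\right) + 4936}{\left(- \frac{421}{-19115} - \frac{4342}{-14674}\right) + 19976} = \frac{-61 + 4936}{\left(\left(-421\right) \left(- \frac{1}{19115}\right) - - \frac{2171}{7337}\right) + 19976} = \frac{4875}{\left(\frac{421}{19115} + \frac{2171}{7337}\right) + 19976} = \frac{4875}{\frac{44587542}{140246755} + 19976} = \frac{4875}{\frac{2801613765422}{140246755}} = 4875 \cdot \frac{140246755}{2801613765422} = \frac{683702930625}{2801613765422}$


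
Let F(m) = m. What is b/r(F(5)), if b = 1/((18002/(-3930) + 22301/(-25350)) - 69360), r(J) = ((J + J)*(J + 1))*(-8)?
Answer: 110695/3685636625936 ≈ 3.0034e-8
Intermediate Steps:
r(J) = -16*J*(1 + J) (r(J) = ((2*J)*(1 + J))*(-8) = (2*J*(1 + J))*(-8) = -16*J*(1 + J))
b = -3320850/230352289121 (b = 1/((18002*(-1/3930) + 22301*(-1/25350)) - 69360) = 1/((-9001/1965 - 22301/25350) - 69360) = 1/(-18133121/3320850 - 69360) = 1/(-230352289121/3320850) = -3320850/230352289121 ≈ -1.4416e-5)
b/r(F(5)) = -3320850*(-1/(80*(1 + 5)))/230352289121 = -3320850/(230352289121*((-16*5*6))) = -3320850/230352289121/(-480) = -3320850/230352289121*(-1/480) = 110695/3685636625936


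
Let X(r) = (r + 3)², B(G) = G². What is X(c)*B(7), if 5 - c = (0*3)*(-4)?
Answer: 3136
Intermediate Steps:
c = 5 (c = 5 - 0*3*(-4) = 5 - 0*(-4) = 5 - 1*0 = 5 + 0 = 5)
X(r) = (3 + r)²
X(c)*B(7) = (3 + 5)²*7² = 8²*49 = 64*49 = 3136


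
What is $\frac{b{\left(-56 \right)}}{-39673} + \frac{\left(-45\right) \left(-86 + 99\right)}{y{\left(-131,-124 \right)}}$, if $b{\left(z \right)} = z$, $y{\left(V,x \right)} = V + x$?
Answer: $\frac{1548199}{674441} \approx 2.2955$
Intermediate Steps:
$\frac{b{\left(-56 \right)}}{-39673} + \frac{\left(-45\right) \left(-86 + 99\right)}{y{\left(-131,-124 \right)}} = - \frac{56}{-39673} + \frac{\left(-45\right) \left(-86 + 99\right)}{-131 - 124} = \left(-56\right) \left(- \frac{1}{39673}\right) + \frac{\left(-45\right) 13}{-255} = \frac{56}{39673} - - \frac{39}{17} = \frac{56}{39673} + \frac{39}{17} = \frac{1548199}{674441}$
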